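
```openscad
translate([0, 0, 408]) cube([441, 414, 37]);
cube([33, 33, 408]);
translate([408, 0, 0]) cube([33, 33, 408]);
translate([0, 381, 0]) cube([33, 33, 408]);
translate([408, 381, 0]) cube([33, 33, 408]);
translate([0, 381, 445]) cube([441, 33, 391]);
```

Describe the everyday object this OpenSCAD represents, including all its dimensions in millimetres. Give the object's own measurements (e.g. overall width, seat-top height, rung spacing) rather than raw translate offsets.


A chair. The seat is a 441×414×37 mm slab with its top at z = 445 mm, on four 33×33 mm corner legs (flush with the seat edges, standing on z = 0). A flat backrest 33 mm thick, 391 mm tall, spans the full seat width and rises from the seat top along its +y edge, rear face flush with the rear of the seat.


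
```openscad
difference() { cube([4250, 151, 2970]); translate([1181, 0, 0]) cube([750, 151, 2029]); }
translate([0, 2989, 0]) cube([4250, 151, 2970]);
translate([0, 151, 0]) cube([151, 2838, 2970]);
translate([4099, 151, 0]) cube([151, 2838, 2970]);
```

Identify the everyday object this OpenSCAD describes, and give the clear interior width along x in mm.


A single room. The interior width is 3948 mm.

Four walls enclosing a rectangle with a door in the front wall — a room. Outside width 4250 minus two 151 mm walls gives 3948 mm.


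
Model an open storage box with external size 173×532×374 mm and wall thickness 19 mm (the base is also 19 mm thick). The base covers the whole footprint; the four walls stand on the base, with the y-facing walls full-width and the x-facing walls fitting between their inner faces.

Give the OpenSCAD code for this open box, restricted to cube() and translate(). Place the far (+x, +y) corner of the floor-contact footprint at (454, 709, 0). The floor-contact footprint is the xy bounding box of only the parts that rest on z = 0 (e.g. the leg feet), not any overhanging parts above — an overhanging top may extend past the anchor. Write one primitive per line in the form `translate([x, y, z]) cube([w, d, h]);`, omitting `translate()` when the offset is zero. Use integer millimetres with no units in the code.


translate([281, 177, 0]) cube([173, 532, 19]);
translate([281, 177, 19]) cube([173, 19, 355]);
translate([281, 690, 19]) cube([173, 19, 355]);
translate([281, 196, 19]) cube([19, 494, 355]);
translate([435, 196, 19]) cube([19, 494, 355]);


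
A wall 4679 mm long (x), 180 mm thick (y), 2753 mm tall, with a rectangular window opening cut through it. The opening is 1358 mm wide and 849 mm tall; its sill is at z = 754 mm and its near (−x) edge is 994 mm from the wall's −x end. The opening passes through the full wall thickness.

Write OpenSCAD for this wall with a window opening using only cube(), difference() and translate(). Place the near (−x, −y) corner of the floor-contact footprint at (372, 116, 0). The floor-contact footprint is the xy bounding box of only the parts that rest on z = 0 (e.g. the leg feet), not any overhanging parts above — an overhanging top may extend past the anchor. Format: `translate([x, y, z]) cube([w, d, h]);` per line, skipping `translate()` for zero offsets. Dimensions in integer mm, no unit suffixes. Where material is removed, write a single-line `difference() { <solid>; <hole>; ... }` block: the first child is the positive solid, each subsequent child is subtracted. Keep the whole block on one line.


difference() { translate([372, 116, 0]) cube([4679, 180, 2753]); translate([1366, 116, 754]) cube([1358, 180, 849]); }


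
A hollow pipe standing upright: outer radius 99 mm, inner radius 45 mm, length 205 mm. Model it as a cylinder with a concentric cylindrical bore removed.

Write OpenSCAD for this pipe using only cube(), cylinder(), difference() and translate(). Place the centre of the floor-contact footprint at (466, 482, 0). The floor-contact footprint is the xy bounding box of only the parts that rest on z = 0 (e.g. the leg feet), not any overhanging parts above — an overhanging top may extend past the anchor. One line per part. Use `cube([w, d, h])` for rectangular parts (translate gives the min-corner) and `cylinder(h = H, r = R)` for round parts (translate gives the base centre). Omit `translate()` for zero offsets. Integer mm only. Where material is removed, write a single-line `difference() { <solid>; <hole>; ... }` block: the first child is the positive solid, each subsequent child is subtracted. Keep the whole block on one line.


difference() { translate([466, 482, 0]) cylinder(h = 205, r = 99); translate([466, 482, 0]) cylinder(h = 205, r = 45); }


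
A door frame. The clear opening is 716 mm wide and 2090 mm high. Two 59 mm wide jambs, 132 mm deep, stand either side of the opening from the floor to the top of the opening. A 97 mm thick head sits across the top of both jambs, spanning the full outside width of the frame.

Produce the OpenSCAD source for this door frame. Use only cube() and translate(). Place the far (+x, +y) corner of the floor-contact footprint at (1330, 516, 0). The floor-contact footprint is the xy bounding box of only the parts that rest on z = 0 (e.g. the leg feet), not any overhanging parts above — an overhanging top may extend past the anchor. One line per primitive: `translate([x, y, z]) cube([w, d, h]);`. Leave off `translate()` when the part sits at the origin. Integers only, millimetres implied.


translate([496, 384, 0]) cube([59, 132, 2090]);
translate([1271, 384, 0]) cube([59, 132, 2090]);
translate([496, 384, 2090]) cube([834, 132, 97]);


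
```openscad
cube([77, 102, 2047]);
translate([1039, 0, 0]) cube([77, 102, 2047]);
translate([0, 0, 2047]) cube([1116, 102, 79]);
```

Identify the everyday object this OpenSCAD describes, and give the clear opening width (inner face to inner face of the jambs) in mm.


A door frame. The clear opening width is 962 mm.

Two 2047 mm tall posts with a header on top — a door frame. The left jamb is 77 mm wide at x = 0; the right jamb starts at x = 1039. The clear opening is 1039 − 77 = 962 mm.


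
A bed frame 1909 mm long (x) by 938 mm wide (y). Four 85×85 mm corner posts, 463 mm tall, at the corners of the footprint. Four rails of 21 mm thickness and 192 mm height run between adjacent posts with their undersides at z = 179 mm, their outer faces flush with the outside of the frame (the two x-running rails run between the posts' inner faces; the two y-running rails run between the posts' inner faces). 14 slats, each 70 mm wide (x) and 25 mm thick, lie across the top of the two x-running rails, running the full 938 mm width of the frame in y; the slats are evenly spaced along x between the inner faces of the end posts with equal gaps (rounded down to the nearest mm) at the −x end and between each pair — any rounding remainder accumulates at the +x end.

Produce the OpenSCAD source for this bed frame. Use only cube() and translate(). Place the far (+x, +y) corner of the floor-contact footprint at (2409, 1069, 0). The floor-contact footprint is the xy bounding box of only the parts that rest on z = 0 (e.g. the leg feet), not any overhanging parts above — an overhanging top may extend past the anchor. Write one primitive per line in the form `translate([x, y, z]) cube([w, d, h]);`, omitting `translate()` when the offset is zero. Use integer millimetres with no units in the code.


translate([500, 131, 0]) cube([85, 85, 463]);
translate([500, 984, 0]) cube([85, 85, 463]);
translate([2324, 131, 0]) cube([85, 85, 463]);
translate([2324, 984, 0]) cube([85, 85, 463]);
translate([585, 131, 179]) cube([1739, 21, 192]);
translate([585, 1048, 179]) cube([1739, 21, 192]);
translate([500, 216, 179]) cube([21, 768, 192]);
translate([2388, 216, 179]) cube([21, 768, 192]);
translate([635, 131, 371]) cube([70, 938, 25]);
translate([755, 131, 371]) cube([70, 938, 25]);
translate([875, 131, 371]) cube([70, 938, 25]);
translate([995, 131, 371]) cube([70, 938, 25]);
translate([1115, 131, 371]) cube([70, 938, 25]);
translate([1235, 131, 371]) cube([70, 938, 25]);
translate([1355, 131, 371]) cube([70, 938, 25]);
translate([1475, 131, 371]) cube([70, 938, 25]);
translate([1595, 131, 371]) cube([70, 938, 25]);
translate([1715, 131, 371]) cube([70, 938, 25]);
translate([1835, 131, 371]) cube([70, 938, 25]);
translate([1955, 131, 371]) cube([70, 938, 25]);
translate([2075, 131, 371]) cube([70, 938, 25]);
translate([2195, 131, 371]) cube([70, 938, 25]);


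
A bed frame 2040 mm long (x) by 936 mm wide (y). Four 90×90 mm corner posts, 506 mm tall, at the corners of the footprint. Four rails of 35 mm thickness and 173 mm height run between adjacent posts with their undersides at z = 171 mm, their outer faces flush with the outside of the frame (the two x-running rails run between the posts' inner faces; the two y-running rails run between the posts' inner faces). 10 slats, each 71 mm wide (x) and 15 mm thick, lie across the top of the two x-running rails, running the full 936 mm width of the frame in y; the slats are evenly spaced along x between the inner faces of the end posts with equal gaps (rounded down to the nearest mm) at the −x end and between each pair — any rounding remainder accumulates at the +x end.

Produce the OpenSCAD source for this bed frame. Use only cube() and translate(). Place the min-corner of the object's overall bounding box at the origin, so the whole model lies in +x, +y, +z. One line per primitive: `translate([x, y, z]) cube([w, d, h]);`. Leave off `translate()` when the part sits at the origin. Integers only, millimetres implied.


cube([90, 90, 506]);
translate([0, 846, 0]) cube([90, 90, 506]);
translate([1950, 0, 0]) cube([90, 90, 506]);
translate([1950, 846, 0]) cube([90, 90, 506]);
translate([90, 0, 171]) cube([1860, 35, 173]);
translate([90, 901, 171]) cube([1860, 35, 173]);
translate([0, 90, 171]) cube([35, 756, 173]);
translate([2005, 90, 171]) cube([35, 756, 173]);
translate([194, 0, 344]) cube([71, 936, 15]);
translate([369, 0, 344]) cube([71, 936, 15]);
translate([544, 0, 344]) cube([71, 936, 15]);
translate([719, 0, 344]) cube([71, 936, 15]);
translate([894, 0, 344]) cube([71, 936, 15]);
translate([1069, 0, 344]) cube([71, 936, 15]);
translate([1244, 0, 344]) cube([71, 936, 15]);
translate([1419, 0, 344]) cube([71, 936, 15]);
translate([1594, 0, 344]) cube([71, 936, 15]);
translate([1769, 0, 344]) cube([71, 936, 15]);


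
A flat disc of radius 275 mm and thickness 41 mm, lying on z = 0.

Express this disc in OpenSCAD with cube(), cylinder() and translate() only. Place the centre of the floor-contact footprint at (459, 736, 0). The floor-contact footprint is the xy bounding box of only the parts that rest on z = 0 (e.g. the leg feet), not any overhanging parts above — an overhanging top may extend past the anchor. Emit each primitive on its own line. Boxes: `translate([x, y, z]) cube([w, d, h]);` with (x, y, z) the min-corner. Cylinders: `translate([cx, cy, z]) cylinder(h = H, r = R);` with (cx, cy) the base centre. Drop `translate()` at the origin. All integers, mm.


translate([459, 736, 0]) cylinder(h = 41, r = 275);


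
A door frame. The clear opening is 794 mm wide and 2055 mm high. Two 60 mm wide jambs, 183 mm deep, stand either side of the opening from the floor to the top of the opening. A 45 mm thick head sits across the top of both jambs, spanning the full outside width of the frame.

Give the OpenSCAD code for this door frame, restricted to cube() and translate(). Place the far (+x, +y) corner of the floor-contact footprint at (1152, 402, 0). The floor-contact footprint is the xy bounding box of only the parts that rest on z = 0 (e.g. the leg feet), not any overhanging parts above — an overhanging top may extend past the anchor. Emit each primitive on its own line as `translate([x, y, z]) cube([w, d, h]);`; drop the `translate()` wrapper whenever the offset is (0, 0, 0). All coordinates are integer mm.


translate([238, 219, 0]) cube([60, 183, 2055]);
translate([1092, 219, 0]) cube([60, 183, 2055]);
translate([238, 219, 2055]) cube([914, 183, 45]);


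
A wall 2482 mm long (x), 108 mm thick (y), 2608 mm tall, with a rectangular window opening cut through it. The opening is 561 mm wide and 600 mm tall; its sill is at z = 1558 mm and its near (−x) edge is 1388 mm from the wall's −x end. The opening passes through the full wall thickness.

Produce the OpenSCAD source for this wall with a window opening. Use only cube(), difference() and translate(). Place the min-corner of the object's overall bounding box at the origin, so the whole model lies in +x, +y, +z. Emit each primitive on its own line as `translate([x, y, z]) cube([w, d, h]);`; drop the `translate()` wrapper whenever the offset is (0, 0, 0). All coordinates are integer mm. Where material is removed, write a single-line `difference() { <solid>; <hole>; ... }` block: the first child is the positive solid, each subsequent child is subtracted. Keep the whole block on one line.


difference() { cube([2482, 108, 2608]); translate([1388, 0, 1558]) cube([561, 108, 600]); }


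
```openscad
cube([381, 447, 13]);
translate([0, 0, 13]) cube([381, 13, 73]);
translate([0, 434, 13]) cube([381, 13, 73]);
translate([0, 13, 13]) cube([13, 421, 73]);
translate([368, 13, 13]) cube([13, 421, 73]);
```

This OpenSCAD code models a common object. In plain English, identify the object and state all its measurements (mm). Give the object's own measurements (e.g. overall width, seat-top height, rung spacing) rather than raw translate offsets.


An open-topped rectangular box: outside dimensions 381×447×86 mm, with a uniform wall and base thickness of 13 mm. The base is a full 381×447 slab on the floor; four walls sit on top of the base. The front and back walls (the −y and +y sides) span the full width; the two side walls fit between them.


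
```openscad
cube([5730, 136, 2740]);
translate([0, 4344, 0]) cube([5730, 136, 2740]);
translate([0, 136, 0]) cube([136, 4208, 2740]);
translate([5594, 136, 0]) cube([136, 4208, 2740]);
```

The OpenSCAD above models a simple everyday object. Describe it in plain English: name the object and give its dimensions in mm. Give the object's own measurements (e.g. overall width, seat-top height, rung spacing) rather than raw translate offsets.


The wall frame of a small rectangular building: four walls, each 2740 mm tall and 136 mm thick, enclosing a footprint 5730 mm (x) by 4480 mm (y) outside-to-outside, with no floor or roof. The front and back walls (the −y and +y sides) span the full width; the two side walls fit between them.


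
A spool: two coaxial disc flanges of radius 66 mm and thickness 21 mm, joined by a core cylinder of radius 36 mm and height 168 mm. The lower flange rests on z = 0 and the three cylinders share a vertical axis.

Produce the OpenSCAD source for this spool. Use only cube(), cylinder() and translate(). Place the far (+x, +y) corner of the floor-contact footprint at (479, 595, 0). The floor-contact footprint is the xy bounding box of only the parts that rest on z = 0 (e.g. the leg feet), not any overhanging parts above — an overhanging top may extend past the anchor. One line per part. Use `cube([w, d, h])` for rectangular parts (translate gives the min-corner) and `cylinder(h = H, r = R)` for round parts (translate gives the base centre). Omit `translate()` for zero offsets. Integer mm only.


translate([413, 529, 0]) cylinder(h = 21, r = 66);
translate([413, 529, 21]) cylinder(h = 168, r = 36);
translate([413, 529, 189]) cylinder(h = 21, r = 66);


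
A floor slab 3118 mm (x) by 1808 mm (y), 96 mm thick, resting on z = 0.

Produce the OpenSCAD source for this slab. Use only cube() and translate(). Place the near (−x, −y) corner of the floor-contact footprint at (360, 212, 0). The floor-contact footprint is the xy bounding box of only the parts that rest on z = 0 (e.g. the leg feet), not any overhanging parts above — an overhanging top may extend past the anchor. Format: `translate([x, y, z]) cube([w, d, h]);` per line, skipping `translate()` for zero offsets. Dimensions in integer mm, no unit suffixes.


translate([360, 212, 0]) cube([3118, 1808, 96]);


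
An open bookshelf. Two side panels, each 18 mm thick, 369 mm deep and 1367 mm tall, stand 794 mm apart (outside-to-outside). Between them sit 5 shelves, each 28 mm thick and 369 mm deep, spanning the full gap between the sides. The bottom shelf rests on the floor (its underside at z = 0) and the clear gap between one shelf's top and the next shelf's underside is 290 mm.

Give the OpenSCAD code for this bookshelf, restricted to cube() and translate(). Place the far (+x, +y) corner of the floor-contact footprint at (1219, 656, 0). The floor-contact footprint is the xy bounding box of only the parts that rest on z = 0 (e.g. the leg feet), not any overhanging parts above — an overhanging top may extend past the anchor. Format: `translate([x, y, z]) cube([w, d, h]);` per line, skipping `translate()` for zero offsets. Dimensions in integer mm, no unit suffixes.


translate([425, 287, 0]) cube([18, 369, 1367]);
translate([1201, 287, 0]) cube([18, 369, 1367]);
translate([443, 287, 0]) cube([758, 369, 28]);
translate([443, 287, 318]) cube([758, 369, 28]);
translate([443, 287, 636]) cube([758, 369, 28]);
translate([443, 287, 954]) cube([758, 369, 28]);
translate([443, 287, 1272]) cube([758, 369, 28]);


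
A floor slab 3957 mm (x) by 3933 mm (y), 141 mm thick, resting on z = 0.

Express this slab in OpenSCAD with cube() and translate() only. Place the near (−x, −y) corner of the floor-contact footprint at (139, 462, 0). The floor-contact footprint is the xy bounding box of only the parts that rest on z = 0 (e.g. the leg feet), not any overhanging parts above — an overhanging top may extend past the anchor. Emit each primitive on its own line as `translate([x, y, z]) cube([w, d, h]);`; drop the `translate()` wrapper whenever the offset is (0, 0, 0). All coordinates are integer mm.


translate([139, 462, 0]) cube([3957, 3933, 141]);


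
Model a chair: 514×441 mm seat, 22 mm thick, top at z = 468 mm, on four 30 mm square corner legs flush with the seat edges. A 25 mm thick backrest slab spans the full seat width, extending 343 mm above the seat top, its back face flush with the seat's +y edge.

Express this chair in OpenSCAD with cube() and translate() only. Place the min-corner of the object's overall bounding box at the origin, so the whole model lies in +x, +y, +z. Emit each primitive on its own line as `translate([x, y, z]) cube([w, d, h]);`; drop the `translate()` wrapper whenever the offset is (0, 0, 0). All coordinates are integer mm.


translate([0, 0, 446]) cube([514, 441, 22]);
cube([30, 30, 446]);
translate([484, 0, 0]) cube([30, 30, 446]);
translate([0, 411, 0]) cube([30, 30, 446]);
translate([484, 411, 0]) cube([30, 30, 446]);
translate([0, 416, 468]) cube([514, 25, 343]);


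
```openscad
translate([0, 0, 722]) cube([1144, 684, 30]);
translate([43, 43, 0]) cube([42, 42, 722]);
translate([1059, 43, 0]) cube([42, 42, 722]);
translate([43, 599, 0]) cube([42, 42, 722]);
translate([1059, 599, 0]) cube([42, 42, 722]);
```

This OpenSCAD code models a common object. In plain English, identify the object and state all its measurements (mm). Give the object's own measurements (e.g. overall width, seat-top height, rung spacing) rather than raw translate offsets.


A rectangular dining table. The top is 1144×684×30 mm with its upper surface at z = 752 mm. It stands on four 42×42 mm square legs, each inset 43 mm from the nearest pair of top edges, running from the floor to the underside of the top.


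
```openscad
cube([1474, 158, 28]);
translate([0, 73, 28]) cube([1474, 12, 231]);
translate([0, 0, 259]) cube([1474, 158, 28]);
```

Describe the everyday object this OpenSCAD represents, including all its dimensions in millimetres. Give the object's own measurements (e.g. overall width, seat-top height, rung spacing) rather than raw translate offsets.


An I-beam lying along x, 1474 mm long. Overall section height 287 mm. Two flanges 158 mm wide (y) and 28 mm thick, one on the floor and one at the top; a web 12 mm thick runs between them, centred on the flange width.


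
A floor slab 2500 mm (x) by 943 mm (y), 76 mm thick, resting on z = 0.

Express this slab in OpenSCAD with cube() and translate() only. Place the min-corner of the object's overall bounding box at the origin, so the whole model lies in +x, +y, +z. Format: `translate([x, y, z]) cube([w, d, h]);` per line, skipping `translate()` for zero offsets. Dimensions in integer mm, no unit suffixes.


cube([2500, 943, 76]);


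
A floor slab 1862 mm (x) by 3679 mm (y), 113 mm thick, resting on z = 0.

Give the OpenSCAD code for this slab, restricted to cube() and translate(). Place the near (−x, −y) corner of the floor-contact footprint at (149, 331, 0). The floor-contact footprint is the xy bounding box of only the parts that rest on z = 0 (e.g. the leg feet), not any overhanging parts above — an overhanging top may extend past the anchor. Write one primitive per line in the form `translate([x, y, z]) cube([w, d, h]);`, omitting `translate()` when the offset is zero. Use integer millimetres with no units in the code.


translate([149, 331, 0]) cube([1862, 3679, 113]);


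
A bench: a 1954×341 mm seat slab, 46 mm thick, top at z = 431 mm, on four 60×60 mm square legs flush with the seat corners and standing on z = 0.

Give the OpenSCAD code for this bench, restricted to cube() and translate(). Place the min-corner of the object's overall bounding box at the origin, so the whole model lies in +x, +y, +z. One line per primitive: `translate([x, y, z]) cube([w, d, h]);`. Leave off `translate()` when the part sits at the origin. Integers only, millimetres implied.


translate([0, 0, 385]) cube([1954, 341, 46]);
cube([60, 60, 385]);
translate([0, 281, 0]) cube([60, 60, 385]);
translate([1894, 0, 0]) cube([60, 60, 385]);
translate([1894, 281, 0]) cube([60, 60, 385]);


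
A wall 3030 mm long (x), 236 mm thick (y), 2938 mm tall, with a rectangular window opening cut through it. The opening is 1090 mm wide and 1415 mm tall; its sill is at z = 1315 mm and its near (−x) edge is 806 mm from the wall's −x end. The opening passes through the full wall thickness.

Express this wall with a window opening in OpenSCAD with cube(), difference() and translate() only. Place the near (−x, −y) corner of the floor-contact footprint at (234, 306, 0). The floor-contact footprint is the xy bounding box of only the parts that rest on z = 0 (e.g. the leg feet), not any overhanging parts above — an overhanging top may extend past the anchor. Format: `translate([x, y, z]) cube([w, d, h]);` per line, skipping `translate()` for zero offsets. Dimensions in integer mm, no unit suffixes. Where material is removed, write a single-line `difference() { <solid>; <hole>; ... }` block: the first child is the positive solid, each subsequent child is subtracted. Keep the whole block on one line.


difference() { translate([234, 306, 0]) cube([3030, 236, 2938]); translate([1040, 306, 1315]) cube([1090, 236, 1415]); }


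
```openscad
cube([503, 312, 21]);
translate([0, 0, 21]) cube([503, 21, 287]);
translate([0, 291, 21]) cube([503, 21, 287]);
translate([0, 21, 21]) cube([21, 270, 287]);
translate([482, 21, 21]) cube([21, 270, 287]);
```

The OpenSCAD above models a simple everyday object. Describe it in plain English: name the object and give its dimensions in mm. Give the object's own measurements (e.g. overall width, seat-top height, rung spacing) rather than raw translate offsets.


An open-topped rectangular box: outside dimensions 503×312×308 mm, with a uniform wall and base thickness of 21 mm. The base is a full 503×312 slab on the floor; four walls sit on top of the base. The front and back walls (the −y and +y sides) span the full width; the two side walls fit between them.


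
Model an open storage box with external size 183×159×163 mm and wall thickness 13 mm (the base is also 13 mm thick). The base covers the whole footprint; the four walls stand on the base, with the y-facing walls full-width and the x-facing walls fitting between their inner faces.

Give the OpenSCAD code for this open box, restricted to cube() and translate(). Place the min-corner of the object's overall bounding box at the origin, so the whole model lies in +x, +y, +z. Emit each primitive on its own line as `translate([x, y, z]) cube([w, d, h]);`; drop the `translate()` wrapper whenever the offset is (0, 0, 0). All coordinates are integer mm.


cube([183, 159, 13]);
translate([0, 0, 13]) cube([183, 13, 150]);
translate([0, 146, 13]) cube([183, 13, 150]);
translate([0, 13, 13]) cube([13, 133, 150]);
translate([170, 13, 13]) cube([13, 133, 150]);


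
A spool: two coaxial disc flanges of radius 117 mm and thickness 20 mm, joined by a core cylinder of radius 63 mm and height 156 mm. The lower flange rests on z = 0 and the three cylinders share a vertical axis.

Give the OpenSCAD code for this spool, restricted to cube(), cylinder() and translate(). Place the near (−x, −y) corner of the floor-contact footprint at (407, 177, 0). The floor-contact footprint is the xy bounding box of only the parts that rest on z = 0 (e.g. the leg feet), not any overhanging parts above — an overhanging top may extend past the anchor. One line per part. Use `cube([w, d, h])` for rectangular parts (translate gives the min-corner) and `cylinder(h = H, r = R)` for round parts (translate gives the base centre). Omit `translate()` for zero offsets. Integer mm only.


translate([524, 294, 0]) cylinder(h = 20, r = 117);
translate([524, 294, 20]) cylinder(h = 156, r = 63);
translate([524, 294, 176]) cylinder(h = 20, r = 117);


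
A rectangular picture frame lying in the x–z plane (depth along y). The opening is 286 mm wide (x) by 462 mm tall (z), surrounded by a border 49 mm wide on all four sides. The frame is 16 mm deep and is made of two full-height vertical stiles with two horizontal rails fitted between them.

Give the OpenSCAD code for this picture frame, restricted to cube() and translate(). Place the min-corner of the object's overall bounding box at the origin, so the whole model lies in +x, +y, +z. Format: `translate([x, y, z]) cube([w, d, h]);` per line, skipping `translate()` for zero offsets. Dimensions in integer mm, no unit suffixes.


cube([49, 16, 560]);
translate([335, 0, 0]) cube([49, 16, 560]);
translate([49, 0, 0]) cube([286, 16, 49]);
translate([49, 0, 511]) cube([286, 16, 49]);


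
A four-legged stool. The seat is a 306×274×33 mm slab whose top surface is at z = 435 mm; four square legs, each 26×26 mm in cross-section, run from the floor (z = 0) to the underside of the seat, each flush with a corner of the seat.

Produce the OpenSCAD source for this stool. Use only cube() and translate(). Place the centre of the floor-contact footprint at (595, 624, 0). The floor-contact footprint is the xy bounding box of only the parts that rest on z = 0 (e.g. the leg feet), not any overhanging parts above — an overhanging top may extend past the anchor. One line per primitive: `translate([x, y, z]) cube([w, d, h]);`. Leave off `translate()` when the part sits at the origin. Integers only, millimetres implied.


// leg_h = 435 - 33 = 402
translate([442, 487, 402]) cube([306, 274, 33]);
translate([442, 487, 0]) cube([26, 26, 402]);
translate([722, 487, 0]) cube([26, 26, 402]);
translate([442, 735, 0]) cube([26, 26, 402]);
translate([722, 735, 0]) cube([26, 26, 402]);


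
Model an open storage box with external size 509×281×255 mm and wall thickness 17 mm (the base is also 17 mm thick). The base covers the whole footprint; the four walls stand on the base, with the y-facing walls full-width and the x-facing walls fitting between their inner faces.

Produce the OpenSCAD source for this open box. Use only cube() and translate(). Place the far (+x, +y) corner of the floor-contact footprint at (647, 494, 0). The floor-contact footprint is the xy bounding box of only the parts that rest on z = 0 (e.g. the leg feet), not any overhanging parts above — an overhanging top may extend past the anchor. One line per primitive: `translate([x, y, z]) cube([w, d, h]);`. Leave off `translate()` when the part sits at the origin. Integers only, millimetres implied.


translate([138, 213, 0]) cube([509, 281, 17]);
translate([138, 213, 17]) cube([509, 17, 238]);
translate([138, 477, 17]) cube([509, 17, 238]);
translate([138, 230, 17]) cube([17, 247, 238]);
translate([630, 230, 17]) cube([17, 247, 238]);


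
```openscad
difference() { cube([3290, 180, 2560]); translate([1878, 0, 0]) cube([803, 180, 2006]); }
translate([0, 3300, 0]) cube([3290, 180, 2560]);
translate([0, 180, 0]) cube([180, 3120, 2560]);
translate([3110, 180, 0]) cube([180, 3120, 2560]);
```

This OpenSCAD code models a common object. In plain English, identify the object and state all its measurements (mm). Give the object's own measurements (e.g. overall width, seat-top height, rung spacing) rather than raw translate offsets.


A single room: four walls, each 2560 mm tall and 180 mm thick, enclosing an outside footprint 3290×3480 mm (x × y), no floor or roof. The front and back walls (−y and +y sides) run the full x-width; the side walls fit between their inner faces. A door opening 803 mm wide and 2006 mm tall is cut through the front wall from the floor up, its −x edge 1878 mm from the wall's −x end.


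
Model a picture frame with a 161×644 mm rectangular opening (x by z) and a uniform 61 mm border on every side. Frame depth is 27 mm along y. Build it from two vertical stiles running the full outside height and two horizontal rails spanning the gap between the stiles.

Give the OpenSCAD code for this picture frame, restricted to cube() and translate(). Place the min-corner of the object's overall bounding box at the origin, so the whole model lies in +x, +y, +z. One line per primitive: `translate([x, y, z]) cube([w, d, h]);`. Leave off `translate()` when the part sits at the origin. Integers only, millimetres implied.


cube([61, 27, 766]);
translate([222, 0, 0]) cube([61, 27, 766]);
translate([61, 0, 0]) cube([161, 27, 61]);
translate([61, 0, 705]) cube([161, 27, 61]);


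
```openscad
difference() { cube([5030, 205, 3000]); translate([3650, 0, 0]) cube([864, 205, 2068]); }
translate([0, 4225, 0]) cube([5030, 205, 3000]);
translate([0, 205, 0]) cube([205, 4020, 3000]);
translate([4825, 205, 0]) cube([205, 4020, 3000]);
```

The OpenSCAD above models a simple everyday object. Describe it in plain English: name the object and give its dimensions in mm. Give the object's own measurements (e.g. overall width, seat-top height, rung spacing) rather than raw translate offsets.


A single room: four walls, each 3000 mm tall and 205 mm thick, enclosing an outside footprint 5030×4430 mm (x × y), no floor or roof. The front and back walls (−y and +y sides) run the full x-width; the side walls fit between their inner faces. A door opening 864 mm wide and 2068 mm tall is cut through the front wall from the floor up, its −x edge 3650 mm from the wall's −x end.


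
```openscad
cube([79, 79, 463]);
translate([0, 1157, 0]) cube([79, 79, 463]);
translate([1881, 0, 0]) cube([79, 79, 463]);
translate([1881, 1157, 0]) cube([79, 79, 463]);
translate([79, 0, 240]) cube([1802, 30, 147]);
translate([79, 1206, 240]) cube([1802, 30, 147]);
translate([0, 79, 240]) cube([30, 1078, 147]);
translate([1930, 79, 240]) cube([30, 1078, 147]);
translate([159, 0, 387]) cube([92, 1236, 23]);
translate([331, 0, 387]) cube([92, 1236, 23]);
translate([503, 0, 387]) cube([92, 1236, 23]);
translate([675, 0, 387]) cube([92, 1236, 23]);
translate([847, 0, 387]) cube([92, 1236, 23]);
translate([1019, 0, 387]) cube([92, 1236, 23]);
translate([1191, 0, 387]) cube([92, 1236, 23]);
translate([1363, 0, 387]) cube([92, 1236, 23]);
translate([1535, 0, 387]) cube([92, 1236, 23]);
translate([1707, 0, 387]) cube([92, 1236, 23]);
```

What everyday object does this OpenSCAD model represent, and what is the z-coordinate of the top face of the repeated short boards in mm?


A bed frame. The slat-top height is 410 mm.

Four posts, four rails, and a row of slats — a bed frame. Slats sit on the rails at z = 240 + 147 = 387; with slat thickness 23, the top is 410 mm.


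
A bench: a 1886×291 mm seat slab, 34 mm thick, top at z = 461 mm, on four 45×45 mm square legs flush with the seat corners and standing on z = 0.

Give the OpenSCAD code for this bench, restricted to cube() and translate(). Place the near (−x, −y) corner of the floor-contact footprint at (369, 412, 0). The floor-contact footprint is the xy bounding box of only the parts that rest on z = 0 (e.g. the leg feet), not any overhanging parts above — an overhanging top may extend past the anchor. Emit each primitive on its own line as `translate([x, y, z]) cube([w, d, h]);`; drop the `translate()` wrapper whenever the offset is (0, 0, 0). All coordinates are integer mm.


// leg_h = 461 − 34 = 427
translate([369, 412, 427]) cube([1886, 291, 34]);
translate([369, 412, 0]) cube([45, 45, 427]);
translate([369, 658, 0]) cube([45, 45, 427]);
translate([2210, 412, 0]) cube([45, 45, 427]);
translate([2210, 658, 0]) cube([45, 45, 427]);


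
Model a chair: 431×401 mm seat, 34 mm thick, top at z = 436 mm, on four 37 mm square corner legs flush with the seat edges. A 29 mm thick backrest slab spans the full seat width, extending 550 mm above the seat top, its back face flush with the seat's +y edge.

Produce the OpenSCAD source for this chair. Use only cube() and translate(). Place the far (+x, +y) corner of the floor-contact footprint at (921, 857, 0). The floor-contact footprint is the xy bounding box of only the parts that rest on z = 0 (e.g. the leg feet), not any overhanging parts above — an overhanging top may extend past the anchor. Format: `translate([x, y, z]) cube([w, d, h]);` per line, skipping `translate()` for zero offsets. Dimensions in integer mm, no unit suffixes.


translate([490, 456, 402]) cube([431, 401, 34]);
translate([490, 456, 0]) cube([37, 37, 402]);
translate([884, 456, 0]) cube([37, 37, 402]);
translate([490, 820, 0]) cube([37, 37, 402]);
translate([884, 820, 0]) cube([37, 37, 402]);
translate([490, 828, 436]) cube([431, 29, 550]);


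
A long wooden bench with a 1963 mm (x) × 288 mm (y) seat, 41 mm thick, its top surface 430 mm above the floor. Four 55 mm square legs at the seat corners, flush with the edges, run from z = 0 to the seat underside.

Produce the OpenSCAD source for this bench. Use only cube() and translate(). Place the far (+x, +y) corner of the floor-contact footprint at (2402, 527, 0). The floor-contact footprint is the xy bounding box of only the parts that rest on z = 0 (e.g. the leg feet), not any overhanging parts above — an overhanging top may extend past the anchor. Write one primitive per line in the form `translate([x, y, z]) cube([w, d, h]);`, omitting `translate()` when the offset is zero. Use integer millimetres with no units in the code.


// leg_h = 430 − 41 = 389
translate([439, 239, 389]) cube([1963, 288, 41]);
translate([439, 239, 0]) cube([55, 55, 389]);
translate([439, 472, 0]) cube([55, 55, 389]);
translate([2347, 239, 0]) cube([55, 55, 389]);
translate([2347, 472, 0]) cube([55, 55, 389]);


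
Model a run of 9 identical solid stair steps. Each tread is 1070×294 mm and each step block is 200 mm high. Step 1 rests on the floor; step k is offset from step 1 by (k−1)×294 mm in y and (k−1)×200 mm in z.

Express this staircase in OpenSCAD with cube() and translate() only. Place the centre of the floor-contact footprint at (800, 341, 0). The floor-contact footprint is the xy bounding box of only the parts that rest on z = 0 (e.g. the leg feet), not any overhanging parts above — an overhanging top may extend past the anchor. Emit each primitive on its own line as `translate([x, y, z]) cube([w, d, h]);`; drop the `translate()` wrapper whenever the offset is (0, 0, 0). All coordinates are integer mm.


translate([265, 194, 0]) cube([1070, 294, 200]);
translate([265, 488, 200]) cube([1070, 294, 200]);
translate([265, 782, 400]) cube([1070, 294, 200]);
translate([265, 1076, 600]) cube([1070, 294, 200]);
translate([265, 1370, 800]) cube([1070, 294, 200]);
translate([265, 1664, 1000]) cube([1070, 294, 200]);
translate([265, 1958, 1200]) cube([1070, 294, 200]);
translate([265, 2252, 1400]) cube([1070, 294, 200]);
translate([265, 2546, 1600]) cube([1070, 294, 200]);


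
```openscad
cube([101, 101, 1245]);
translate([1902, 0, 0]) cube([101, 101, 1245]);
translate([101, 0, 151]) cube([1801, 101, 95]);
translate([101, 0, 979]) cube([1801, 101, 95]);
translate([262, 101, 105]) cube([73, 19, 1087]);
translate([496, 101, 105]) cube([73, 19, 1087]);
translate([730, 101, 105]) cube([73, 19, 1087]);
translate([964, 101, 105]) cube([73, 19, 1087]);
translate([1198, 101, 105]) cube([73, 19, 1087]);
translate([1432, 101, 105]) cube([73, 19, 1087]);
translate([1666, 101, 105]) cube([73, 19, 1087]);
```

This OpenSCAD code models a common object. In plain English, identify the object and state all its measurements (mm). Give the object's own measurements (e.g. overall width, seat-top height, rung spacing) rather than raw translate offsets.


A fence section. Two 101×101 mm posts, 1245 mm tall, stand on the floor with a clear span of 1801 mm between their inner faces. Two horizontal rails of 101×95 mm section span the gap between the posts with their undersides at z = 151 mm and z = 979 mm, flush with the posts' −y face. 7 pickets, each 73 mm wide, 19 mm thick and 1087 mm tall, are fixed to the +y face of the rails with their bottoms at z = 105 mm, spaced across the span with a 161 mm gap after the −x post and between neighbouring pickets, with 163 mm left before the +x post.


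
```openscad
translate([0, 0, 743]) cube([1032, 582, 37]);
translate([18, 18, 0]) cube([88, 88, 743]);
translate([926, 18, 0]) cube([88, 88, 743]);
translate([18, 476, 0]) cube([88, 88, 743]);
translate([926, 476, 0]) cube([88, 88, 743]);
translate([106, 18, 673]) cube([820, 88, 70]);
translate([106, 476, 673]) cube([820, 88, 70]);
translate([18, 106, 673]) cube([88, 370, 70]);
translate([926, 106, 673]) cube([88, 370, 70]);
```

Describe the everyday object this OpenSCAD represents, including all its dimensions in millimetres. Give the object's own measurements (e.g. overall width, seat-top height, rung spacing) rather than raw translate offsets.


A rectangular dining table. The top is 1032×582×37 mm with its upper surface at z = 780 mm. It stands on four 88×88 mm square legs, each inset 18 mm from the nearest pair of top edges, running from the floor to the underside of the top. Four apron rails, 88 mm thick and 70 mm tall, run between adjacent legs with their top edges flush with the underside of the top and their outer faces flush with the legs' outer faces.


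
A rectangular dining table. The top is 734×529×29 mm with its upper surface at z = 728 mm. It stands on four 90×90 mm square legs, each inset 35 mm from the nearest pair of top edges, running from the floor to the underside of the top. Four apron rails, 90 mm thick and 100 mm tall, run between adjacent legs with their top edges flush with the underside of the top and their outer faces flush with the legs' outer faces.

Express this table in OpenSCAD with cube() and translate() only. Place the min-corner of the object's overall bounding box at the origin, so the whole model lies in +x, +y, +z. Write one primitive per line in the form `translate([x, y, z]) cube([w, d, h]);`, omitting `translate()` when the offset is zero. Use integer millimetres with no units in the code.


translate([0, 0, 699]) cube([734, 529, 29]);
translate([35, 35, 0]) cube([90, 90, 699]);
translate([609, 35, 0]) cube([90, 90, 699]);
translate([35, 404, 0]) cube([90, 90, 699]);
translate([609, 404, 0]) cube([90, 90, 699]);
translate([125, 35, 599]) cube([484, 90, 100]);
translate([125, 404, 599]) cube([484, 90, 100]);
translate([35, 125, 599]) cube([90, 279, 100]);
translate([609, 125, 599]) cube([90, 279, 100]);


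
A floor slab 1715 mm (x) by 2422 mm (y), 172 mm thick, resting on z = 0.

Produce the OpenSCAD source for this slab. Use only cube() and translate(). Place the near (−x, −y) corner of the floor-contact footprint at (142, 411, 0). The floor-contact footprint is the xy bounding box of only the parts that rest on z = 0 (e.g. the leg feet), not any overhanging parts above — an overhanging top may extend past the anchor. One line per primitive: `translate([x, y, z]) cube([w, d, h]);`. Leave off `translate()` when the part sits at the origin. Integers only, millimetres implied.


translate([142, 411, 0]) cube([1715, 2422, 172]);
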